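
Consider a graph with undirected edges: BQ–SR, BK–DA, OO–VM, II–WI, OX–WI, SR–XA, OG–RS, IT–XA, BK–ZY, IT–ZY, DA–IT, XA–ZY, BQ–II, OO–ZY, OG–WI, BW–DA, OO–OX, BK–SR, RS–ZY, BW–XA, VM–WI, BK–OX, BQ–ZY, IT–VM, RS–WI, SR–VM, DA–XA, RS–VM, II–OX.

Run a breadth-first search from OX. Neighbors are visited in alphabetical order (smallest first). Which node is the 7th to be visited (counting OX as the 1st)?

Visit OX; enqueue BK, II, OO, WI → queue [BK, II, OO, WI]
Visit BK; enqueue DA, SR, ZY → queue [II, OO, WI, DA, SR, ZY]
Visit II; enqueue BQ → queue [OO, WI, DA, SR, ZY, BQ]
Visit OO; enqueue VM → queue [WI, DA, SR, ZY, BQ, VM]
Visit WI; enqueue OG, RS → queue [DA, SR, ZY, BQ, VM, OG, RS]
Visit DA; enqueue BW, IT, XA → queue [SR, ZY, BQ, VM, OG, RS, BW, IT, XA]
Visit SR → queue [ZY, BQ, VM, OG, RS, BW, IT, XA]
Visit ZY → queue [BQ, VM, OG, RS, BW, IT, XA]
Visit BQ → queue [VM, OG, RS, BW, IT, XA]
Visit VM → queue [OG, RS, BW, IT, XA]
Visit OG → queue [RS, BW, IT, XA]
Visit RS → queue [BW, IT, XA]
Visit BW → queue [IT, XA]
Visit IT → queue [XA]
Visit XA → queue []

Visit order: OX, BK, II, OO, WI, DA, SR, ZY, BQ, VM, OG, RS, BW, IT, XA

SR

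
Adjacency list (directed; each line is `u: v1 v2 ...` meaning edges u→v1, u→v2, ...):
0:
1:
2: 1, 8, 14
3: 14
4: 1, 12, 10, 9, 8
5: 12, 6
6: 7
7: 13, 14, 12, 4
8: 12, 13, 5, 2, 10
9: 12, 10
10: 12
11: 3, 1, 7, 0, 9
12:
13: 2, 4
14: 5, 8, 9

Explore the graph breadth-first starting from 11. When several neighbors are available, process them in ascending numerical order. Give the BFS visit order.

11, 0, 1, 3, 7, 9, 14, 4, 12, 13, 10, 5, 8, 2, 6

Visit 11; enqueue 0, 1, 3, 7, 9 → queue [0, 1, 3, 7, 9]
Visit 0 → queue [1, 3, 7, 9]
Visit 1 → queue [3, 7, 9]
Visit 3; enqueue 14 → queue [7, 9, 14]
Visit 7; enqueue 4, 12, 13 → queue [9, 14, 4, 12, 13]
Visit 9; enqueue 10 → queue [14, 4, 12, 13, 10]
Visit 14; enqueue 5, 8 → queue [4, 12, 13, 10, 5, 8]
Visit 4 → queue [12, 13, 10, 5, 8]
Visit 12 → queue [13, 10, 5, 8]
Visit 13; enqueue 2 → queue [10, 5, 8, 2]
Visit 10 → queue [5, 8, 2]
Visit 5; enqueue 6 → queue [8, 2, 6]
Visit 8 → queue [2, 6]
Visit 2 → queue [6]
Visit 6 → queue []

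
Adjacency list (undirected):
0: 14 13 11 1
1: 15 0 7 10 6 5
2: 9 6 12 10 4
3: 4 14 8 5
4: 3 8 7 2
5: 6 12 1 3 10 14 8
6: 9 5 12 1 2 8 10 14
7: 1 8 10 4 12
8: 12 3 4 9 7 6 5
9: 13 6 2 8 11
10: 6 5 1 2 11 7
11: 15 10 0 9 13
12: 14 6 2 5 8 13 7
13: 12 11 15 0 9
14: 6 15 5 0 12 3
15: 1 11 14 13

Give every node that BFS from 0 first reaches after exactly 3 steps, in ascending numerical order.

Level 0: 0
Level 1: 1, 11, 13, 14
Level 2: 3, 5, 6, 7, 9, 10, 12, 15
Level 3: 2, 4, 8

2, 4, 8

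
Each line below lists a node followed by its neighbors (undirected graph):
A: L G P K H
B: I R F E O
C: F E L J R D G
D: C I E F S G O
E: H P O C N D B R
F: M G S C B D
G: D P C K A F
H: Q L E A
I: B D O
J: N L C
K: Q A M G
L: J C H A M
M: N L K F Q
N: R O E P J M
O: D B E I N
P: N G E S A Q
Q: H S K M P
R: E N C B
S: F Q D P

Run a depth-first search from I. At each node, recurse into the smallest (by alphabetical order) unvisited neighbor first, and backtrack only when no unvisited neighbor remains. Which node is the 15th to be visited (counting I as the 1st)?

Visit I
I → B
B → E
E → C
C → D
D → F
F → G
G → A
A → H
H → L
L → J
J → N
N → M
M → K
K → Q
Q → P
P → S
N → O
N → R

Visit order: I, B, E, C, D, F, G, A, H, L, J, N, M, K, Q, P, S, O, R

Q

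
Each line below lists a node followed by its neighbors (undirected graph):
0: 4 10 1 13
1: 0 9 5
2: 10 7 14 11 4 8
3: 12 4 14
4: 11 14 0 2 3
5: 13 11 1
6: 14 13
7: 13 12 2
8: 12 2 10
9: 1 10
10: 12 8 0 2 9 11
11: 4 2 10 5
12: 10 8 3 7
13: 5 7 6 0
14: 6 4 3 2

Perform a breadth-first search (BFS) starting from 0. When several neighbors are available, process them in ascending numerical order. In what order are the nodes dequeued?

Visit 0; enqueue 1, 4, 10, 13 → queue [1, 4, 10, 13]
Visit 1; enqueue 5, 9 → queue [4, 10, 13, 5, 9]
Visit 4; enqueue 2, 3, 11, 14 → queue [10, 13, 5, 9, 2, 3, 11, 14]
Visit 10; enqueue 8, 12 → queue [13, 5, 9, 2, 3, 11, 14, 8, 12]
Visit 13; enqueue 6, 7 → queue [5, 9, 2, 3, 11, 14, 8, 12, 6, 7]
Visit 5 → queue [9, 2, 3, 11, 14, 8, 12, 6, 7]
Visit 9 → queue [2, 3, 11, 14, 8, 12, 6, 7]
Visit 2 → queue [3, 11, 14, 8, 12, 6, 7]
Visit 3 → queue [11, 14, 8, 12, 6, 7]
Visit 11 → queue [14, 8, 12, 6, 7]
Visit 14 → queue [8, 12, 6, 7]
Visit 8 → queue [12, 6, 7]
Visit 12 → queue [6, 7]
Visit 6 → queue [7]
Visit 7 → queue []

0 1 4 10 13 5 9 2 3 11 14 8 12 6 7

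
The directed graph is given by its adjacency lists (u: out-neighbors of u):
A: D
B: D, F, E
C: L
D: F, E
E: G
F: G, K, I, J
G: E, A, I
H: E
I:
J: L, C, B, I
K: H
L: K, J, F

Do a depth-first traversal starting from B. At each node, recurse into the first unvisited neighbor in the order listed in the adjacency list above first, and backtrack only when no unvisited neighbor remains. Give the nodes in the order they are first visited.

Visit B
B → D
D → F
F → G
G → E
G → A
G → I
F → K
K → H
F → J
J → L
J → C

B, D, F, G, E, A, I, K, H, J, L, C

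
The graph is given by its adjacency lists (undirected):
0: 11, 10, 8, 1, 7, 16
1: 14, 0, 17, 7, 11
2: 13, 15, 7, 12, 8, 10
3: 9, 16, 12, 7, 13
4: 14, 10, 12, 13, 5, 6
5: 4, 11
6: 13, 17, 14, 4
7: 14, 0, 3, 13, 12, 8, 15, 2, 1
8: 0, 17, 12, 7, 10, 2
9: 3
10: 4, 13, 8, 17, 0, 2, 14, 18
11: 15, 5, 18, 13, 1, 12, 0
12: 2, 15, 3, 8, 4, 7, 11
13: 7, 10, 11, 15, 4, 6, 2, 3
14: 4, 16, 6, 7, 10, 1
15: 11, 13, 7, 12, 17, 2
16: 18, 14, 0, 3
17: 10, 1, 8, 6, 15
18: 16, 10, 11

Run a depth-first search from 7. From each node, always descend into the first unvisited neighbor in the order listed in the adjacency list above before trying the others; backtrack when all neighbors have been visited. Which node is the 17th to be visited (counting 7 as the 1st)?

3

Visit 7
7 → 14
14 → 4
4 → 10
10 → 13
13 → 11
11 → 15
15 → 12
12 → 2
2 → 8
8 → 0
0 → 1
1 → 17
17 → 6
0 → 16
16 → 18
16 → 3
3 → 9
11 → 5

Visit order: 7, 14, 4, 10, 13, 11, 15, 12, 2, 8, 0, 1, 17, 6, 16, 18, 3, 9, 5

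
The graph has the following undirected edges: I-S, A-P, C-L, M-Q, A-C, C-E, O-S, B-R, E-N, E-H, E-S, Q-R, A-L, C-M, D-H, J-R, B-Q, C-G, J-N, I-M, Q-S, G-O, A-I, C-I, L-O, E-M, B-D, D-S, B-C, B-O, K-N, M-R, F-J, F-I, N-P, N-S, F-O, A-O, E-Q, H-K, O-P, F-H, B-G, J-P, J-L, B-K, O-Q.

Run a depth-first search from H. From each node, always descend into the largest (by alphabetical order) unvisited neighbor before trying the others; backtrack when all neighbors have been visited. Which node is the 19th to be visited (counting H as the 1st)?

A

Visit H
H → K
K → N
N → S
S → Q
Q → R
R → M
M → I
I → F
F → O
O → P
P → J
J → L
L → C
C → G
G → B
B → D
C → E
C → A

Visit order: H, K, N, S, Q, R, M, I, F, O, P, J, L, C, G, B, D, E, A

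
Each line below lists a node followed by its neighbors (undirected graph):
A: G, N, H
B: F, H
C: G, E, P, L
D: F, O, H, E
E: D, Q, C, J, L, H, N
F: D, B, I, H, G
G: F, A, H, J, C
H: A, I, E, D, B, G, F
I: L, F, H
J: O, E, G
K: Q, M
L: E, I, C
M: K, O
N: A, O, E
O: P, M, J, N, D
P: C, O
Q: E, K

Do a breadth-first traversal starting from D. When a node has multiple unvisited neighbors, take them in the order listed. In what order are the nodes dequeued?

Visit D; enqueue F, O, H, E → queue [F, O, H, E]
Visit F; enqueue B, I, G → queue [O, H, E, B, I, G]
Visit O; enqueue P, M, J, N → queue [H, E, B, I, G, P, M, J, N]
Visit H; enqueue A → queue [E, B, I, G, P, M, J, N, A]
Visit E; enqueue Q, C, L → queue [B, I, G, P, M, J, N, A, Q, C, L]
Visit B → queue [I, G, P, M, J, N, A, Q, C, L]
Visit I → queue [G, P, M, J, N, A, Q, C, L]
Visit G → queue [P, M, J, N, A, Q, C, L]
Visit P → queue [M, J, N, A, Q, C, L]
Visit M; enqueue K → queue [J, N, A, Q, C, L, K]
Visit J → queue [N, A, Q, C, L, K]
Visit N → queue [A, Q, C, L, K]
Visit A → queue [Q, C, L, K]
Visit Q → queue [C, L, K]
Visit C → queue [L, K]
Visit L → queue [K]
Visit K → queue []

D F O H E B I G P M J N A Q C L K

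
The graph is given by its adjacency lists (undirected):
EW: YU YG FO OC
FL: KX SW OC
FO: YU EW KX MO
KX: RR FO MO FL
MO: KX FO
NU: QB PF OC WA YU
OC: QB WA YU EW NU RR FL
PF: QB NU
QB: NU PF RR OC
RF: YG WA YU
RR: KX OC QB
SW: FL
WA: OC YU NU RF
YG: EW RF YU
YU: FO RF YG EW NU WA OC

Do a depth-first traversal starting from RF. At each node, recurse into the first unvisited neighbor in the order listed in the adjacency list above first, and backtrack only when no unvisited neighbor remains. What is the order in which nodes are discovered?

Visit RF
RF → YG
YG → EW
EW → YU
YU → FO
FO → KX
KX → RR
RR → OC
OC → QB
QB → NU
NU → PF
NU → WA
OC → FL
FL → SW
KX → MO

RF → YG → EW → YU → FO → KX → RR → OC → QB → NU → PF → WA → FL → SW → MO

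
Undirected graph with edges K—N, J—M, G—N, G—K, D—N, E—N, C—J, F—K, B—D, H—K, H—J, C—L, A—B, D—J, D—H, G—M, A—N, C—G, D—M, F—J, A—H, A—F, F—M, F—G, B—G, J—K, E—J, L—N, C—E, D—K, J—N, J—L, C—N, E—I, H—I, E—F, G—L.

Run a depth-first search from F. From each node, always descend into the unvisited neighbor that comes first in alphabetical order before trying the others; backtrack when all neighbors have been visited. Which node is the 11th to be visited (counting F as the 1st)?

J

Visit F
F → A
A → B
B → D
D → H
H → I
I → E
E → C
C → G
G → K
K → J
J → L
L → N
J → M

Visit order: F, A, B, D, H, I, E, C, G, K, J, L, N, M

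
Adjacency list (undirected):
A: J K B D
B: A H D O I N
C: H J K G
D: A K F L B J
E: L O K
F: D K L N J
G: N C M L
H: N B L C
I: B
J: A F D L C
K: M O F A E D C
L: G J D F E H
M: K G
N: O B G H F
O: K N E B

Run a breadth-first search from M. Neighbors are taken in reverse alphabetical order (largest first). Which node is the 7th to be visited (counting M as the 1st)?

D

Visit M; enqueue K, G → queue [K, G]
Visit K; enqueue O, F, E, D, C, A → queue [G, O, F, E, D, C, A]
Visit G; enqueue N, L → queue [O, F, E, D, C, A, N, L]
Visit O; enqueue B → queue [F, E, D, C, A, N, L, B]
Visit F; enqueue J → queue [E, D, C, A, N, L, B, J]
Visit E → queue [D, C, A, N, L, B, J]
Visit D → queue [C, A, N, L, B, J]
Visit C; enqueue H → queue [A, N, L, B, J, H]
Visit A → queue [N, L, B, J, H]
Visit N → queue [L, B, J, H]
Visit L → queue [B, J, H]
Visit B; enqueue I → queue [J, H, I]
Visit J → queue [H, I]
Visit H → queue [I]
Visit I → queue []

Visit order: M, K, G, O, F, E, D, C, A, N, L, B, J, H, I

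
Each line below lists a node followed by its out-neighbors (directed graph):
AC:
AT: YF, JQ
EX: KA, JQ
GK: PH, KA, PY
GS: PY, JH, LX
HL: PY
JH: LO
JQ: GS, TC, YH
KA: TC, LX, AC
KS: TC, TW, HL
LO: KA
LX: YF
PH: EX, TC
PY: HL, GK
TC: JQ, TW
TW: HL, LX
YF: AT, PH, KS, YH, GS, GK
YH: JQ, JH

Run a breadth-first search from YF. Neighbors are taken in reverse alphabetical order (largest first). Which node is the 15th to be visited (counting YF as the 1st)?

LX

Visit YF; enqueue YH, PH, KS, GS, GK, AT → queue [YH, PH, KS, GS, GK, AT]
Visit YH; enqueue JQ, JH → queue [PH, KS, GS, GK, AT, JQ, JH]
Visit PH; enqueue TC, EX → queue [KS, GS, GK, AT, JQ, JH, TC, EX]
Visit KS; enqueue TW, HL → queue [GS, GK, AT, JQ, JH, TC, EX, TW, HL]
Visit GS; enqueue PY, LX → queue [GK, AT, JQ, JH, TC, EX, TW, HL, PY, LX]
Visit GK; enqueue KA → queue [AT, JQ, JH, TC, EX, TW, HL, PY, LX, KA]
Visit AT → queue [JQ, JH, TC, EX, TW, HL, PY, LX, KA]
Visit JQ → queue [JH, TC, EX, TW, HL, PY, LX, KA]
Visit JH; enqueue LO → queue [TC, EX, TW, HL, PY, LX, KA, LO]
Visit TC → queue [EX, TW, HL, PY, LX, KA, LO]
Visit EX → queue [TW, HL, PY, LX, KA, LO]
Visit TW → queue [HL, PY, LX, KA, LO]
Visit HL → queue [PY, LX, KA, LO]
Visit PY → queue [LX, KA, LO]
Visit LX → queue [KA, LO]
Visit KA; enqueue AC → queue [LO, AC]
Visit LO → queue [AC]
Visit AC → queue []

Visit order: YF, YH, PH, KS, GS, GK, AT, JQ, JH, TC, EX, TW, HL, PY, LX, KA, LO, AC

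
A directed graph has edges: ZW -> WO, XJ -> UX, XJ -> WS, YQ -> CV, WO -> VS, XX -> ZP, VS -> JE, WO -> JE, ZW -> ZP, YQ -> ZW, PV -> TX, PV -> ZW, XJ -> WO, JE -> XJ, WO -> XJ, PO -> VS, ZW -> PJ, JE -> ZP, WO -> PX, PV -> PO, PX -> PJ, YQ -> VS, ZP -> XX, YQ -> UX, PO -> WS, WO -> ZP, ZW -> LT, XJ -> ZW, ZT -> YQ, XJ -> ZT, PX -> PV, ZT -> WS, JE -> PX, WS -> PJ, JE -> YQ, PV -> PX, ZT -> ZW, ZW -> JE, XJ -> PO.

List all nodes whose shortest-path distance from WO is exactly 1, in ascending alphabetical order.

Level 0: WO
Level 1: JE, PX, VS, XJ, ZP
Level 2: PJ, PO, PV, UX, WS, XX, YQ, ZT, ZW
Level 3: CV, LT, TX

JE, PX, VS, XJ, ZP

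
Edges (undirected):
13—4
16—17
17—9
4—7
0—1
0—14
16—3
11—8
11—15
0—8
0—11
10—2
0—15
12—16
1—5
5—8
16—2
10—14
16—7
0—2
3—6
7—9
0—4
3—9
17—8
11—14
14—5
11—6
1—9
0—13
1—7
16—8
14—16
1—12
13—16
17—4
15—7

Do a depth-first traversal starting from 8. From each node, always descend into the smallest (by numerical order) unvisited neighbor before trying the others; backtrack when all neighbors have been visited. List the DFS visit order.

Visit 8
8 → 0
0 → 1
1 → 5
5 → 14
14 → 10
10 → 2
2 → 16
16 → 3
3 → 6
6 → 11
11 → 15
15 → 7
7 → 4
4 → 13
4 → 17
17 → 9
16 → 12

8 → 0 → 1 → 5 → 14 → 10 → 2 → 16 → 3 → 6 → 11 → 15 → 7 → 4 → 13 → 17 → 9 → 12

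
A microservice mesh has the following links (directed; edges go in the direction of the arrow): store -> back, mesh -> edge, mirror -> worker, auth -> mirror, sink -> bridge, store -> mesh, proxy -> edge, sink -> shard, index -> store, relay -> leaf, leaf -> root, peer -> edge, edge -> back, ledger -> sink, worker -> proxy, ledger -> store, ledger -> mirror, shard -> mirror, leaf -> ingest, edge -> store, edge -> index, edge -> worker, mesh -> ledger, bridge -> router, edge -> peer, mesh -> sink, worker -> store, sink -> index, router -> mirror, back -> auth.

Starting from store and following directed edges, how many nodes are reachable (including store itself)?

15

BFS from store visits: store, mesh, back, sink, ledger, edge, auth, shard, index, bridge, mirror, worker, peer, router, proxy
Reachable nodes: 15 of 19 total.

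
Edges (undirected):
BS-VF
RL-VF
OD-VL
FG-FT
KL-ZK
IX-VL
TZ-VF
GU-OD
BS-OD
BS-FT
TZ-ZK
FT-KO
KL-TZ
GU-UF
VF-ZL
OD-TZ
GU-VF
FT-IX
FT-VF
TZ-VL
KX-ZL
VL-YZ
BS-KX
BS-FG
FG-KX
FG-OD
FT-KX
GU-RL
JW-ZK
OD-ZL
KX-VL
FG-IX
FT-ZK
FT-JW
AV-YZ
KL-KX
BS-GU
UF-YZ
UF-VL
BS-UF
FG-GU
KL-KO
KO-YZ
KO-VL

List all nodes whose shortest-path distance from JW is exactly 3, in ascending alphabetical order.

Level 0: JW
Level 1: FT, ZK
Level 2: BS, FG, IX, KL, KO, KX, TZ, VF
Level 3: GU, OD, RL, UF, VL, YZ, ZL
Level 4: AV

GU, OD, RL, UF, VL, YZ, ZL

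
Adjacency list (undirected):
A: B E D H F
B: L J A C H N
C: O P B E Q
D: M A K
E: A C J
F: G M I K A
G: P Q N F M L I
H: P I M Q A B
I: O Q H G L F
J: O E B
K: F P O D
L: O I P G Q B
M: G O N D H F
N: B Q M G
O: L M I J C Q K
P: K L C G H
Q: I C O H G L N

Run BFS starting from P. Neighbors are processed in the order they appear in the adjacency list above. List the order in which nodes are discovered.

Visit P; enqueue K, L, C, G, H → queue [K, L, C, G, H]
Visit K; enqueue F, O, D → queue [L, C, G, H, F, O, D]
Visit L; enqueue I, Q, B → queue [C, G, H, F, O, D, I, Q, B]
Visit C; enqueue E → queue [G, H, F, O, D, I, Q, B, E]
Visit G; enqueue N, M → queue [H, F, O, D, I, Q, B, E, N, M]
Visit H; enqueue A → queue [F, O, D, I, Q, B, E, N, M, A]
Visit F → queue [O, D, I, Q, B, E, N, M, A]
Visit O; enqueue J → queue [D, I, Q, B, E, N, M, A, J]
Visit D → queue [I, Q, B, E, N, M, A, J]
Visit I → queue [Q, B, E, N, M, A, J]
Visit Q → queue [B, E, N, M, A, J]
Visit B → queue [E, N, M, A, J]
Visit E → queue [N, M, A, J]
Visit N → queue [M, A, J]
Visit M → queue [A, J]
Visit A → queue [J]
Visit J → queue []

P, K, L, C, G, H, F, O, D, I, Q, B, E, N, M, A, J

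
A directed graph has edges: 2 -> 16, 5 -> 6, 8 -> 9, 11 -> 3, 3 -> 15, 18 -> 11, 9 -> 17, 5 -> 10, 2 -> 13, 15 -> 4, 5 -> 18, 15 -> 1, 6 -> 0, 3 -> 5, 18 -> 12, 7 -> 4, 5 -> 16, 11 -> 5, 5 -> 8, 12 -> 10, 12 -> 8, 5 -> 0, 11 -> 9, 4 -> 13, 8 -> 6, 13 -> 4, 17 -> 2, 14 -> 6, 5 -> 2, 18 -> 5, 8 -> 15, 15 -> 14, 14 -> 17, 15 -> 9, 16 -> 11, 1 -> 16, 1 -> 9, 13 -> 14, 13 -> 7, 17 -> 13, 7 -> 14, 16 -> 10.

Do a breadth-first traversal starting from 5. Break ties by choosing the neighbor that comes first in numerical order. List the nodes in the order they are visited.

5, 0, 2, 6, 8, 10, 16, 18, 13, 9, 15, 11, 12, 4, 7, 14, 17, 1, 3

Visit 5; enqueue 0, 2, 6, 8, 10, 16, 18 → queue [0, 2, 6, 8, 10, 16, 18]
Visit 0 → queue [2, 6, 8, 10, 16, 18]
Visit 2; enqueue 13 → queue [6, 8, 10, 16, 18, 13]
Visit 6 → queue [8, 10, 16, 18, 13]
Visit 8; enqueue 9, 15 → queue [10, 16, 18, 13, 9, 15]
Visit 10 → queue [16, 18, 13, 9, 15]
Visit 16; enqueue 11 → queue [18, 13, 9, 15, 11]
Visit 18; enqueue 12 → queue [13, 9, 15, 11, 12]
Visit 13; enqueue 4, 7, 14 → queue [9, 15, 11, 12, 4, 7, 14]
Visit 9; enqueue 17 → queue [15, 11, 12, 4, 7, 14, 17]
Visit 15; enqueue 1 → queue [11, 12, 4, 7, 14, 17, 1]
Visit 11; enqueue 3 → queue [12, 4, 7, 14, 17, 1, 3]
Visit 12 → queue [4, 7, 14, 17, 1, 3]
Visit 4 → queue [7, 14, 17, 1, 3]
Visit 7 → queue [14, 17, 1, 3]
Visit 14 → queue [17, 1, 3]
Visit 17 → queue [1, 3]
Visit 1 → queue [3]
Visit 3 → queue []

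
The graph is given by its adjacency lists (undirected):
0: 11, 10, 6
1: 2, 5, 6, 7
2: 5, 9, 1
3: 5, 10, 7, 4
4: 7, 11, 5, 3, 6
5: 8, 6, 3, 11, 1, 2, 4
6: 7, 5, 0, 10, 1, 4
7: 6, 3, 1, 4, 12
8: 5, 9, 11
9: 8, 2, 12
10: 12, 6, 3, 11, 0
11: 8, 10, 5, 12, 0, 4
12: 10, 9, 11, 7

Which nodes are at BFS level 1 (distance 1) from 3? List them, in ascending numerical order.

4, 5, 7, 10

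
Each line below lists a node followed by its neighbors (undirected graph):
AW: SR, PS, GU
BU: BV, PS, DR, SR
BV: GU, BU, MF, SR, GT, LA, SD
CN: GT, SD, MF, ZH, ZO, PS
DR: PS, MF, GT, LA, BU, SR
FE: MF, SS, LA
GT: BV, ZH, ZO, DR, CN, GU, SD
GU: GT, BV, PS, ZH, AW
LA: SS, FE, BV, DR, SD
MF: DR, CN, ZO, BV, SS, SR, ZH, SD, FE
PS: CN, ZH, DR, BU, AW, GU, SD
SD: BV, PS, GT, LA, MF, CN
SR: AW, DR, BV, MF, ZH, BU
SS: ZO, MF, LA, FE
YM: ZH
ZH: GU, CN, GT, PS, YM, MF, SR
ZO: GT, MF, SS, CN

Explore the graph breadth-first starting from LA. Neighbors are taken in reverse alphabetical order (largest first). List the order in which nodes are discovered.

Visit LA; enqueue SS, SD, FE, DR, BV → queue [SS, SD, FE, DR, BV]
Visit SS; enqueue ZO, MF → queue [SD, FE, DR, BV, ZO, MF]
Visit SD; enqueue PS, GT, CN → queue [FE, DR, BV, ZO, MF, PS, GT, CN]
Visit FE → queue [DR, BV, ZO, MF, PS, GT, CN]
Visit DR; enqueue SR, BU → queue [BV, ZO, MF, PS, GT, CN, SR, BU]
Visit BV; enqueue GU → queue [ZO, MF, PS, GT, CN, SR, BU, GU]
Visit ZO → queue [MF, PS, GT, CN, SR, BU, GU]
Visit MF; enqueue ZH → queue [PS, GT, CN, SR, BU, GU, ZH]
Visit PS; enqueue AW → queue [GT, CN, SR, BU, GU, ZH, AW]
Visit GT → queue [CN, SR, BU, GU, ZH, AW]
Visit CN → queue [SR, BU, GU, ZH, AW]
Visit SR → queue [BU, GU, ZH, AW]
Visit BU → queue [GU, ZH, AW]
Visit GU → queue [ZH, AW]
Visit ZH; enqueue YM → queue [AW, YM]
Visit AW → queue [YM]
Visit YM → queue []

LA -> SS -> SD -> FE -> DR -> BV -> ZO -> MF -> PS -> GT -> CN -> SR -> BU -> GU -> ZH -> AW -> YM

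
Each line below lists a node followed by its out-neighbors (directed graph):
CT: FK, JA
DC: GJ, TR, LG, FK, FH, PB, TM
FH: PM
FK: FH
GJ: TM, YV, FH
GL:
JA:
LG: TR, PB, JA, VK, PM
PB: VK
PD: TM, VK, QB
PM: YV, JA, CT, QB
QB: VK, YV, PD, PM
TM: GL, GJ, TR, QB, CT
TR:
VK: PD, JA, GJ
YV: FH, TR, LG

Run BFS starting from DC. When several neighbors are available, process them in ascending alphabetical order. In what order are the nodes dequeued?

DC → FH → FK → GJ → LG → PB → TM → TR → PM → YV → JA → VK → CT → GL → QB → PD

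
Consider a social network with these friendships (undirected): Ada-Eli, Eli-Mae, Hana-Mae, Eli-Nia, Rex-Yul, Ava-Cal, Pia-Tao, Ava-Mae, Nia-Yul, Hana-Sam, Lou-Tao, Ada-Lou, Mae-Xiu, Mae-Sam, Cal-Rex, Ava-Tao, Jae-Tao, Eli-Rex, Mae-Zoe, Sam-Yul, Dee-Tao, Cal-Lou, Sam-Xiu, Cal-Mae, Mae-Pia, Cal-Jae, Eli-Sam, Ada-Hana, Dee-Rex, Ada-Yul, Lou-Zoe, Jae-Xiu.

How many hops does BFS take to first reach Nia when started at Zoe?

3

Level 0: Zoe
Level 1: Lou, Mae
Level 2: Ada, Ava, Cal, Eli, Hana, Pia, Sam, Tao, Xiu
Level 3: Dee, Jae, Nia, Rex, Yul
Nia first appears at level 3.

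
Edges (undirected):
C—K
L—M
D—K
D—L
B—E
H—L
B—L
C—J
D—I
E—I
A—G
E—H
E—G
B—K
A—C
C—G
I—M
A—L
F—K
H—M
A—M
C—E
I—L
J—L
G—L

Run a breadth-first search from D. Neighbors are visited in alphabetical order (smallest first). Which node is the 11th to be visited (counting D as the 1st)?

G

Visit D; enqueue I, K, L → queue [I, K, L]
Visit I; enqueue E, M → queue [K, L, E, M]
Visit K; enqueue B, C, F → queue [L, E, M, B, C, F]
Visit L; enqueue A, G, H, J → queue [E, M, B, C, F, A, G, H, J]
Visit E → queue [M, B, C, F, A, G, H, J]
Visit M → queue [B, C, F, A, G, H, J]
Visit B → queue [C, F, A, G, H, J]
Visit C → queue [F, A, G, H, J]
Visit F → queue [A, G, H, J]
Visit A → queue [G, H, J]
Visit G → queue [H, J]
Visit H → queue [J]
Visit J → queue []

Visit order: D, I, K, L, E, M, B, C, F, A, G, H, J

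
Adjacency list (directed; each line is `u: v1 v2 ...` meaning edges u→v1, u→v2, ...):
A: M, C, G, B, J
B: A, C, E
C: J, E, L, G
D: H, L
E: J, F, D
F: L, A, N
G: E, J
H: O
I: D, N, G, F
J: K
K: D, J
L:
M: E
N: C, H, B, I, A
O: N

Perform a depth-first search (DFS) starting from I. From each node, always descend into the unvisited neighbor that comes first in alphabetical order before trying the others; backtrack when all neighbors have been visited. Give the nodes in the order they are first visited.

I D H O N A B C E F L J K G M

Visit I
I → D
D → H
H → O
O → N
N → A
A → B
B → C
C → E
E → F
F → L
E → J
J → K
C → G
A → M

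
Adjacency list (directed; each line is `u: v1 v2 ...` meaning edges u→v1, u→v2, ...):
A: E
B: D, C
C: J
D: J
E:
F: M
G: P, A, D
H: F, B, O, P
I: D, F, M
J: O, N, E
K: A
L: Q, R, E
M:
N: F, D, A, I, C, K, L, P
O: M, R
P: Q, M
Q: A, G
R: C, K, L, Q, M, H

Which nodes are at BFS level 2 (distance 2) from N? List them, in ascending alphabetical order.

E, J, M, Q, R

Level 0: N
Level 1: A, C, D, F, I, K, L, P
Level 2: E, J, M, Q, R
Level 3: G, H, O
Level 4: B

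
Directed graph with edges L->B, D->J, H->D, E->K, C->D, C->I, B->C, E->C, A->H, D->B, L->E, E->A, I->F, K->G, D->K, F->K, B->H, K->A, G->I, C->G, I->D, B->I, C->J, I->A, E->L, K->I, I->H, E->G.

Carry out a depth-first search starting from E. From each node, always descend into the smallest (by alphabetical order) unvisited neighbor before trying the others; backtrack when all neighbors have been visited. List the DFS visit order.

Visit E
E → A
A → H
H → D
D → B
B → C
C → G
G → I
I → F
F → K
C → J
E → L

E A H D B C G I F K J L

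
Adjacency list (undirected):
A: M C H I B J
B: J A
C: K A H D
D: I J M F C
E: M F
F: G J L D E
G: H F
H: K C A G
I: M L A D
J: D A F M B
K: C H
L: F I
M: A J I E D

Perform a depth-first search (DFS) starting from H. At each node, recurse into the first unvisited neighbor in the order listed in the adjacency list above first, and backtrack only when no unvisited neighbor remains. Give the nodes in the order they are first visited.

Visit H
H → K
K → C
C → A
A → M
M → J
J → D
D → I
I → L
L → F
F → G
F → E
J → B

H -> K -> C -> A -> M -> J -> D -> I -> L -> F -> G -> E -> B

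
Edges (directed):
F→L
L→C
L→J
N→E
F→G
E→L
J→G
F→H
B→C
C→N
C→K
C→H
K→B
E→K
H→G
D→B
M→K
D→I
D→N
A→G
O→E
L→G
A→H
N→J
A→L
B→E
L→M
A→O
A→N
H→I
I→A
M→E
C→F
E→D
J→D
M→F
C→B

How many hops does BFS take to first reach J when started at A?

Level 0: A
Level 1: G, H, L, N, O
Level 2: C, E, I, J, M
Level 3: B, D, F, K
J first appears at level 2.

2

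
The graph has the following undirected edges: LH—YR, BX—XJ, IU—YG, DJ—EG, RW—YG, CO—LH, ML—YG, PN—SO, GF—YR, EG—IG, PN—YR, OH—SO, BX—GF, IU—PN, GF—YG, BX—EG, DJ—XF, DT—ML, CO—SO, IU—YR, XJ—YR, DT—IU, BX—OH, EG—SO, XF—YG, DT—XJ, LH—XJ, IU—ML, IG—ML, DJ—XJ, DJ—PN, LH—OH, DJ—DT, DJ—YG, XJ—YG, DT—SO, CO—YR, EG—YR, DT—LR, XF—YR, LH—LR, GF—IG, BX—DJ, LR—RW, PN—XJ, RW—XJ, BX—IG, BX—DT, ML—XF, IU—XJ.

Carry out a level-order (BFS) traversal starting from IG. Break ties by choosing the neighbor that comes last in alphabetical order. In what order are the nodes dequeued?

Visit IG; enqueue ML, GF, EG, BX → queue [ML, GF, EG, BX]
Visit ML; enqueue YG, XF, IU, DT → queue [GF, EG, BX, YG, XF, IU, DT]
Visit GF; enqueue YR → queue [EG, BX, YG, XF, IU, DT, YR]
Visit EG; enqueue SO, DJ → queue [BX, YG, XF, IU, DT, YR, SO, DJ]
Visit BX; enqueue XJ, OH → queue [YG, XF, IU, DT, YR, SO, DJ, XJ, OH]
Visit YG; enqueue RW → queue [XF, IU, DT, YR, SO, DJ, XJ, OH, RW]
Visit XF → queue [IU, DT, YR, SO, DJ, XJ, OH, RW]
Visit IU; enqueue PN → queue [DT, YR, SO, DJ, XJ, OH, RW, PN]
Visit DT; enqueue LR → queue [YR, SO, DJ, XJ, OH, RW, PN, LR]
Visit YR; enqueue LH, CO → queue [SO, DJ, XJ, OH, RW, PN, LR, LH, CO]
Visit SO → queue [DJ, XJ, OH, RW, PN, LR, LH, CO]
Visit DJ → queue [XJ, OH, RW, PN, LR, LH, CO]
Visit XJ → queue [OH, RW, PN, LR, LH, CO]
Visit OH → queue [RW, PN, LR, LH, CO]
Visit RW → queue [PN, LR, LH, CO]
Visit PN → queue [LR, LH, CO]
Visit LR → queue [LH, CO]
Visit LH → queue [CO]
Visit CO → queue []

IG, ML, GF, EG, BX, YG, XF, IU, DT, YR, SO, DJ, XJ, OH, RW, PN, LR, LH, CO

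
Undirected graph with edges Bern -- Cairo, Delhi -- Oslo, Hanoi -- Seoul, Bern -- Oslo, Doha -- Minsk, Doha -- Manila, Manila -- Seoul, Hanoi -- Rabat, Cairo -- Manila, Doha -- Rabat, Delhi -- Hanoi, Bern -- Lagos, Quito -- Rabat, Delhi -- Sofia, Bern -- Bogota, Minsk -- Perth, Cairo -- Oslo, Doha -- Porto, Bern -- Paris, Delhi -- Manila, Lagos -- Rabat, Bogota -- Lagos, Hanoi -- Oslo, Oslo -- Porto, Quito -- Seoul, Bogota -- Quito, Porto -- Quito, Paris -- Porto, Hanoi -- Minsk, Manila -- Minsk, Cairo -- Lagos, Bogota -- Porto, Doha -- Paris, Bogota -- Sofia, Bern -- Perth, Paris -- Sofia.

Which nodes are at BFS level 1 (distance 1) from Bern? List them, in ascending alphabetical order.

Bogota, Cairo, Lagos, Oslo, Paris, Perth

Level 0: Bern
Level 1: Bogota, Cairo, Lagos, Oslo, Paris, Perth
Level 2: Delhi, Doha, Hanoi, Manila, Minsk, Porto, Quito, Rabat, Sofia
Level 3: Seoul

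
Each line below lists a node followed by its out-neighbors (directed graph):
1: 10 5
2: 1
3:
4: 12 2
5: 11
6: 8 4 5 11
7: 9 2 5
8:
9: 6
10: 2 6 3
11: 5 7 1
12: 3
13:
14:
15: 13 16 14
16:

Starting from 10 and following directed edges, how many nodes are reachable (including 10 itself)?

12

BFS from 10 visits: 10, 2, 3, 6, 1, 4, 5, 8, 11, 12, 7, 9
Reachable nodes: 12 of 16 total.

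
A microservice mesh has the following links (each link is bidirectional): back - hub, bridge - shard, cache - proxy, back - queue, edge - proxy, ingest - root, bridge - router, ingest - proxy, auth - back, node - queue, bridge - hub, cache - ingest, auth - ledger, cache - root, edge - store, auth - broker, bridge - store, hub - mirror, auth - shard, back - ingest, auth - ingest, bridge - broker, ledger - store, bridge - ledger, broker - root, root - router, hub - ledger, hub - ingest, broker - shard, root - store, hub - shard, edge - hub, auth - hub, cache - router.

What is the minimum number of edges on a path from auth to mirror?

2

Level 0: auth
Level 1: back, broker, hub, ingest, ledger, shard
Level 2: bridge, cache, edge, mirror, proxy, queue, root, store
Level 3: node, router
mirror first appears at level 2.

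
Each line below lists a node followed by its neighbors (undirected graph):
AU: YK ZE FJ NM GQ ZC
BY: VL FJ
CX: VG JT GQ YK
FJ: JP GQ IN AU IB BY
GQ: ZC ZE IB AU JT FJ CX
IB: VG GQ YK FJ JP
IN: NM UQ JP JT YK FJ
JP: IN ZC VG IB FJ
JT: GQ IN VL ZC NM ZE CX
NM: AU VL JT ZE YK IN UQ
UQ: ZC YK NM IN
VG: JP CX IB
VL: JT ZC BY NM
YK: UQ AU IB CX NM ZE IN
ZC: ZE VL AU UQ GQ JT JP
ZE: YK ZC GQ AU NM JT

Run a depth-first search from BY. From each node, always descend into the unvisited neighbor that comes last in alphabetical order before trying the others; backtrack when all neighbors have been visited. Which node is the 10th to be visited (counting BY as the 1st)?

JP

Visit BY
BY → VL
VL → ZC
ZC → ZE
ZE → YK
YK → UQ
UQ → NM
NM → JT
JT → IN
IN → JP
JP → VG
VG → IB
IB → GQ
GQ → FJ
FJ → AU
GQ → CX

Visit order: BY, VL, ZC, ZE, YK, UQ, NM, JT, IN, JP, VG, IB, GQ, FJ, AU, CX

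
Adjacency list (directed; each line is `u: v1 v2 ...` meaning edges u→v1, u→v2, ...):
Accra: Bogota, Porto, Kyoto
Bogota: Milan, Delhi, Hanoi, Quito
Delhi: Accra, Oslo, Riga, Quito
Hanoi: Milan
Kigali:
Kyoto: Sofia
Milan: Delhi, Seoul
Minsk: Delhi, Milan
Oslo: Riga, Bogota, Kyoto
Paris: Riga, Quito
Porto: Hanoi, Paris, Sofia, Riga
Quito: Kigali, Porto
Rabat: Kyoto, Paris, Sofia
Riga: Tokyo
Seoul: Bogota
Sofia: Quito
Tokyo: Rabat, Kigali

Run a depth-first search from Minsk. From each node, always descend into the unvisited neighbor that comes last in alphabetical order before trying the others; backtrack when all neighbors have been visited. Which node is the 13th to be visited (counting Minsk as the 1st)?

Visit Minsk
Minsk → Milan
Milan → Seoul
Seoul → Bogota
Bogota → Quito
Quito → Porto
Porto → Sofia
Porto → Riga
Riga → Tokyo
Tokyo → Rabat
Rabat → Paris
Rabat → Kyoto
Tokyo → Kigali
Porto → Hanoi
Bogota → Delhi
Delhi → Oslo
Delhi → Accra

Visit order: Minsk, Milan, Seoul, Bogota, Quito, Porto, Sofia, Riga, Tokyo, Rabat, Paris, Kyoto, Kigali, Hanoi, Delhi, Oslo, Accra

Kigali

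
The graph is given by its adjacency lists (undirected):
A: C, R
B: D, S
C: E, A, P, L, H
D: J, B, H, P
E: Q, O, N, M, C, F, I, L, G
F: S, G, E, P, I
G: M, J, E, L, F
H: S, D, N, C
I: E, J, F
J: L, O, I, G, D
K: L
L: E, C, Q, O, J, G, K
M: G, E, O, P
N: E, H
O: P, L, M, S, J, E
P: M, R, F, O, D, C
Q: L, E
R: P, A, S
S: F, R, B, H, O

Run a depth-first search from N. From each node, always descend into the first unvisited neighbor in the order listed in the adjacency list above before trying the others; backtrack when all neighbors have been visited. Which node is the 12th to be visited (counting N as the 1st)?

Visit N
N → E
E → Q
Q → L
L → C
C → A
A → R
R → P
P → M
M → G
G → J
J → O
O → S
S → F
F → I
S → B
B → D
D → H
L → K

Visit order: N, E, Q, L, C, A, R, P, M, G, J, O, S, F, I, B, D, H, K

O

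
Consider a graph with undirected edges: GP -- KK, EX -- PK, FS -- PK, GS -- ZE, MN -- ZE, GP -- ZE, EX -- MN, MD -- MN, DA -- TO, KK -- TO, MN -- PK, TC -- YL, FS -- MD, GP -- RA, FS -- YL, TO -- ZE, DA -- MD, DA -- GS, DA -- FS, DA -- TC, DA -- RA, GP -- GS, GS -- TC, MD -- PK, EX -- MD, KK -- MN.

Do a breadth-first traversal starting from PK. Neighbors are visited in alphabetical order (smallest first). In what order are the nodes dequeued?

PK EX FS MD MN DA YL KK ZE GS RA TC TO GP

Visit PK; enqueue EX, FS, MD, MN → queue [EX, FS, MD, MN]
Visit EX → queue [FS, MD, MN]
Visit FS; enqueue DA, YL → queue [MD, MN, DA, YL]
Visit MD → queue [MN, DA, YL]
Visit MN; enqueue KK, ZE → queue [DA, YL, KK, ZE]
Visit DA; enqueue GS, RA, TC, TO → queue [YL, KK, ZE, GS, RA, TC, TO]
Visit YL → queue [KK, ZE, GS, RA, TC, TO]
Visit KK; enqueue GP → queue [ZE, GS, RA, TC, TO, GP]
Visit ZE → queue [GS, RA, TC, TO, GP]
Visit GS → queue [RA, TC, TO, GP]
Visit RA → queue [TC, TO, GP]
Visit TC → queue [TO, GP]
Visit TO → queue [GP]
Visit GP → queue []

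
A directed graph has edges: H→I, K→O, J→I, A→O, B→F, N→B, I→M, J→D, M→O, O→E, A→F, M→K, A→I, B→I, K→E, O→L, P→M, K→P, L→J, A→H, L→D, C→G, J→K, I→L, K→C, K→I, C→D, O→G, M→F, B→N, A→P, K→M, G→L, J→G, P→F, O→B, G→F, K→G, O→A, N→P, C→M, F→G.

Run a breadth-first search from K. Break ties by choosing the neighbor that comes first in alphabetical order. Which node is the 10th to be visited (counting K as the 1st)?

F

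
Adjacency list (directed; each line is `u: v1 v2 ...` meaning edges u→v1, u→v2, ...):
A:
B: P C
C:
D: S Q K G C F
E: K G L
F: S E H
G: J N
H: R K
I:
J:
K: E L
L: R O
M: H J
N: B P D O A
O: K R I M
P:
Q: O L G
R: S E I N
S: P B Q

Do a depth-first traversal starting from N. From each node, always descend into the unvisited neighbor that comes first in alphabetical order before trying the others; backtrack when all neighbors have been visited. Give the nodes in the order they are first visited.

N A B C P D F E G J K L O I M H R S Q

Visit N
N → A
N → B
B → C
B → P
N → D
D → F
F → E
E → G
G → J
E → K
K → L
L → O
O → I
O → M
M → H
H → R
R → S
S → Q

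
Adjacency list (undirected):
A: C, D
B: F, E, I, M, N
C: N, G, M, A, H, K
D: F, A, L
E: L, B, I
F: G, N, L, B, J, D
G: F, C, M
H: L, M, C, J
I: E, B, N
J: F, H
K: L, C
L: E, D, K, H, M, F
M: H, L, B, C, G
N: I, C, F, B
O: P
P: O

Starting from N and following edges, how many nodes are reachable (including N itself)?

14

BFS from N visits: N, B, C, F, I, E, M, A, G, H, K, D, J, L
Reachable nodes: 14 of 16 total.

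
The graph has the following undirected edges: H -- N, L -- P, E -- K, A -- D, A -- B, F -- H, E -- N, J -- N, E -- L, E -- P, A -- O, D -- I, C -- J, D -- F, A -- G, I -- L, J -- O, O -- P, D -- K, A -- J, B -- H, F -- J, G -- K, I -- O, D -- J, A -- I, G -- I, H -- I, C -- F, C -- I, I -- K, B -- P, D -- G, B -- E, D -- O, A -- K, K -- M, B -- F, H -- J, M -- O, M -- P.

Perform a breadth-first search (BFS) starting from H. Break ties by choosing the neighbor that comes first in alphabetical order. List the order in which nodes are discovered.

H B F I J N A E P C D G K L O M

Visit H; enqueue B, F, I, J, N → queue [B, F, I, J, N]
Visit B; enqueue A, E, P → queue [F, I, J, N, A, E, P]
Visit F; enqueue C, D → queue [I, J, N, A, E, P, C, D]
Visit I; enqueue G, K, L, O → queue [J, N, A, E, P, C, D, G, K, L, O]
Visit J → queue [N, A, E, P, C, D, G, K, L, O]
Visit N → queue [A, E, P, C, D, G, K, L, O]
Visit A → queue [E, P, C, D, G, K, L, O]
Visit E → queue [P, C, D, G, K, L, O]
Visit P; enqueue M → queue [C, D, G, K, L, O, M]
Visit C → queue [D, G, K, L, O, M]
Visit D → queue [G, K, L, O, M]
Visit G → queue [K, L, O, M]
Visit K → queue [L, O, M]
Visit L → queue [O, M]
Visit O → queue [M]
Visit M → queue []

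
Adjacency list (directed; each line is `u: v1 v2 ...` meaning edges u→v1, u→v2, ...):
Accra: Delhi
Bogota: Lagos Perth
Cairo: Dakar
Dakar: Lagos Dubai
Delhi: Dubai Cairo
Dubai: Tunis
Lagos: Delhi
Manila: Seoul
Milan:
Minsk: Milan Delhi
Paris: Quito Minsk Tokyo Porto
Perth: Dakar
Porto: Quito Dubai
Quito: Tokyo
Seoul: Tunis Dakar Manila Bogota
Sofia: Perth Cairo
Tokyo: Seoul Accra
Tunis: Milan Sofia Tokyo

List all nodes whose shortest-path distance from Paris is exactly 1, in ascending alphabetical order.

Level 0: Paris
Level 1: Minsk, Porto, Quito, Tokyo
Level 2: Accra, Delhi, Dubai, Milan, Seoul
Level 3: Bogota, Cairo, Dakar, Manila, Tunis
Level 4: Lagos, Perth, Sofia

Minsk, Porto, Quito, Tokyo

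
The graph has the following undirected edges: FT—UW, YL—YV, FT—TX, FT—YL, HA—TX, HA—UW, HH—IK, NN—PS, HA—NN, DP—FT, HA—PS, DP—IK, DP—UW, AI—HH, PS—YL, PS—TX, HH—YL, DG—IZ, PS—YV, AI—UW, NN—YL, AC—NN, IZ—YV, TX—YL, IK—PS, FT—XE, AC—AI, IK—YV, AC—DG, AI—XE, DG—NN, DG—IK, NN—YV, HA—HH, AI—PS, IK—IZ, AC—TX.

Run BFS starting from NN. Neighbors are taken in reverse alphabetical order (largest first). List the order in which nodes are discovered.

NN, YV, YL, PS, HA, DG, AC, IZ, IK, TX, HH, FT, AI, UW, DP, XE

Visit NN; enqueue YV, YL, PS, HA, DG, AC → queue [YV, YL, PS, HA, DG, AC]
Visit YV; enqueue IZ, IK → queue [YL, PS, HA, DG, AC, IZ, IK]
Visit YL; enqueue TX, HH, FT → queue [PS, HA, DG, AC, IZ, IK, TX, HH, FT]
Visit PS; enqueue AI → queue [HA, DG, AC, IZ, IK, TX, HH, FT, AI]
Visit HA; enqueue UW → queue [DG, AC, IZ, IK, TX, HH, FT, AI, UW]
Visit DG → queue [AC, IZ, IK, TX, HH, FT, AI, UW]
Visit AC → queue [IZ, IK, TX, HH, FT, AI, UW]
Visit IZ → queue [IK, TX, HH, FT, AI, UW]
Visit IK; enqueue DP → queue [TX, HH, FT, AI, UW, DP]
Visit TX → queue [HH, FT, AI, UW, DP]
Visit HH → queue [FT, AI, UW, DP]
Visit FT; enqueue XE → queue [AI, UW, DP, XE]
Visit AI → queue [UW, DP, XE]
Visit UW → queue [DP, XE]
Visit DP → queue [XE]
Visit XE → queue []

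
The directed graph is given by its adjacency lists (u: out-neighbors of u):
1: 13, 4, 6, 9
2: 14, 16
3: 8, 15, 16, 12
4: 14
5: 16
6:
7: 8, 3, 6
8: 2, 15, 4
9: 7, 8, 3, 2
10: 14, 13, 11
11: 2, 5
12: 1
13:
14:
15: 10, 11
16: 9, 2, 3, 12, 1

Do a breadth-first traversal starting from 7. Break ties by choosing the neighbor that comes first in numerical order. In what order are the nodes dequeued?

Visit 7; enqueue 3, 6, 8 → queue [3, 6, 8]
Visit 3; enqueue 12, 15, 16 → queue [6, 8, 12, 15, 16]
Visit 6 → queue [8, 12, 15, 16]
Visit 8; enqueue 2, 4 → queue [12, 15, 16, 2, 4]
Visit 12; enqueue 1 → queue [15, 16, 2, 4, 1]
Visit 15; enqueue 10, 11 → queue [16, 2, 4, 1, 10, 11]
Visit 16; enqueue 9 → queue [2, 4, 1, 10, 11, 9]
Visit 2; enqueue 14 → queue [4, 1, 10, 11, 9, 14]
Visit 4 → queue [1, 10, 11, 9, 14]
Visit 1; enqueue 13 → queue [10, 11, 9, 14, 13]
Visit 10 → queue [11, 9, 14, 13]
Visit 11; enqueue 5 → queue [9, 14, 13, 5]
Visit 9 → queue [14, 13, 5]
Visit 14 → queue [13, 5]
Visit 13 → queue [5]
Visit 5 → queue []

7, 3, 6, 8, 12, 15, 16, 2, 4, 1, 10, 11, 9, 14, 13, 5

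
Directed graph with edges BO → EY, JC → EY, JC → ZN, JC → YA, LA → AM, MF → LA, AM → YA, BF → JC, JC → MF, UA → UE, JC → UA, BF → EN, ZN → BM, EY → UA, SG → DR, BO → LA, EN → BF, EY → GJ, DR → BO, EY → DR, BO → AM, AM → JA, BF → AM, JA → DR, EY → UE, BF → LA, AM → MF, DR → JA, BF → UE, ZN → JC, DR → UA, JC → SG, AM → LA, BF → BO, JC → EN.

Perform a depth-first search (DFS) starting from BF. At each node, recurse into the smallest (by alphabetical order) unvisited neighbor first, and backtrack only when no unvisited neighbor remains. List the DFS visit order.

BF, AM, JA, DR, BO, EY, GJ, UA, UE, LA, MF, YA, EN, JC, SG, ZN, BM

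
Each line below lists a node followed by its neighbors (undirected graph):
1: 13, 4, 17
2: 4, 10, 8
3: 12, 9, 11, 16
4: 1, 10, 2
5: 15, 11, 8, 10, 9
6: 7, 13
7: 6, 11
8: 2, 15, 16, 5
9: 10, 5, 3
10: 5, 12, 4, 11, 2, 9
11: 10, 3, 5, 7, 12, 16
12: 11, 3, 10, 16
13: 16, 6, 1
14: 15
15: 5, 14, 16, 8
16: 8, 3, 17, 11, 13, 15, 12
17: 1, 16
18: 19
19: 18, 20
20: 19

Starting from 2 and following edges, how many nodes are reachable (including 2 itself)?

17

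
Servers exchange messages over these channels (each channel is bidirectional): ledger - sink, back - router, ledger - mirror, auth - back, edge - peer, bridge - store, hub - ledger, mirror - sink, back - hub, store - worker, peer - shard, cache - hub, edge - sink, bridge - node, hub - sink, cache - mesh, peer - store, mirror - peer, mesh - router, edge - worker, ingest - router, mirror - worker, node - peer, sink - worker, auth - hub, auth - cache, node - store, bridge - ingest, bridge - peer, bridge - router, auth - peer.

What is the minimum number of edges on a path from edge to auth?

Level 0: edge
Level 1: peer, sink, worker
Level 2: auth, bridge, hub, ledger, mirror, node, shard, store
Level 3: back, cache, ingest, router
Level 4: mesh
auth first appears at level 2.

2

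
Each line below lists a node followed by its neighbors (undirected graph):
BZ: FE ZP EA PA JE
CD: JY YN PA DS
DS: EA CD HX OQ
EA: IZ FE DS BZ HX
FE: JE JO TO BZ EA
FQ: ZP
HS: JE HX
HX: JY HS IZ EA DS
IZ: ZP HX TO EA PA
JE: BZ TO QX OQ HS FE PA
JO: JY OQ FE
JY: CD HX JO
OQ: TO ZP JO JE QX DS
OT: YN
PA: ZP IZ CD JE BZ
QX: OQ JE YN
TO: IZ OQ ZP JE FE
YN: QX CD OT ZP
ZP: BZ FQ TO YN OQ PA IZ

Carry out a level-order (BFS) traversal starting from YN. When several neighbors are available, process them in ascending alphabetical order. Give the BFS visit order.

YN, CD, OT, QX, ZP, DS, JY, PA, JE, OQ, BZ, FQ, IZ, TO, EA, HX, JO, FE, HS

Visit YN; enqueue CD, OT, QX, ZP → queue [CD, OT, QX, ZP]
Visit CD; enqueue DS, JY, PA → queue [OT, QX, ZP, DS, JY, PA]
Visit OT → queue [QX, ZP, DS, JY, PA]
Visit QX; enqueue JE, OQ → queue [ZP, DS, JY, PA, JE, OQ]
Visit ZP; enqueue BZ, FQ, IZ, TO → queue [DS, JY, PA, JE, OQ, BZ, FQ, IZ, TO]
Visit DS; enqueue EA, HX → queue [JY, PA, JE, OQ, BZ, FQ, IZ, TO, EA, HX]
Visit JY; enqueue JO → queue [PA, JE, OQ, BZ, FQ, IZ, TO, EA, HX, JO]
Visit PA → queue [JE, OQ, BZ, FQ, IZ, TO, EA, HX, JO]
Visit JE; enqueue FE, HS → queue [OQ, BZ, FQ, IZ, TO, EA, HX, JO, FE, HS]
Visit OQ → queue [BZ, FQ, IZ, TO, EA, HX, JO, FE, HS]
Visit BZ → queue [FQ, IZ, TO, EA, HX, JO, FE, HS]
Visit FQ → queue [IZ, TO, EA, HX, JO, FE, HS]
Visit IZ → queue [TO, EA, HX, JO, FE, HS]
Visit TO → queue [EA, HX, JO, FE, HS]
Visit EA → queue [HX, JO, FE, HS]
Visit HX → queue [JO, FE, HS]
Visit JO → queue [FE, HS]
Visit FE → queue [HS]
Visit HS → queue []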